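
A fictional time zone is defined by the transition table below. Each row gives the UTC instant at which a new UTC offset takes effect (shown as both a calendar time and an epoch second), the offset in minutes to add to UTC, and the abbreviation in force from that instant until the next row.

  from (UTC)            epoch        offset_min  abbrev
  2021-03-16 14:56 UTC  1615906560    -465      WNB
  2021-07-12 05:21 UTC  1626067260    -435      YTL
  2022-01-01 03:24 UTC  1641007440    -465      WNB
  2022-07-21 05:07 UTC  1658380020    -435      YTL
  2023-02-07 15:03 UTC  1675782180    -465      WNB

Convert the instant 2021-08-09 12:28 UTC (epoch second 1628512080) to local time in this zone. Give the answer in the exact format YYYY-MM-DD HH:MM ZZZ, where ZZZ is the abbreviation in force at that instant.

Query: 2021-08-09 12:28 UTC
Rule 2/5 (YTL, -07:15): 2021-07-12 05:21 UTC ≤ query < 2022-01-01 03:24 UTC
12·60 + 28 - 435 = 313 min
313 = 0·1440 + 313; 313 = 5·60 + 13 → 05:13, same day
→ 2021-08-09 05:13 YTL

2021-08-09 05:13 YTL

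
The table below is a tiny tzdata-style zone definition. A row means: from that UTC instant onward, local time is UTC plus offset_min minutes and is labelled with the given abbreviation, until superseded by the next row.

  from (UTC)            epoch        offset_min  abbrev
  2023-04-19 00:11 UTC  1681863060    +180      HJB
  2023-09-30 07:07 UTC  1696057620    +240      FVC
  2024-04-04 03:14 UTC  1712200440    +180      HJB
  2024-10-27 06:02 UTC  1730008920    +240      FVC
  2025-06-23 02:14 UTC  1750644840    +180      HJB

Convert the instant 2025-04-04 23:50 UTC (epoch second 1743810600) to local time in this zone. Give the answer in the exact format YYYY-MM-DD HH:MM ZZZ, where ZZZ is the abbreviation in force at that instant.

Query: 2025-04-04 23:50 UTC
Rule 4/5 (FVC, +04:00): 2024-10-27 06:02 UTC ≤ query < 2025-06-23 02:14 UTC
23·60 + 50 + 240 = 1670 min
1670 = 1·1440 + 230; 230 = 3·60 + 50 → 03:50, 2025-04-04 + 1 day = 2025-04-05
→ 2025-04-05 03:50 FVC

2025-04-05 03:50 FVC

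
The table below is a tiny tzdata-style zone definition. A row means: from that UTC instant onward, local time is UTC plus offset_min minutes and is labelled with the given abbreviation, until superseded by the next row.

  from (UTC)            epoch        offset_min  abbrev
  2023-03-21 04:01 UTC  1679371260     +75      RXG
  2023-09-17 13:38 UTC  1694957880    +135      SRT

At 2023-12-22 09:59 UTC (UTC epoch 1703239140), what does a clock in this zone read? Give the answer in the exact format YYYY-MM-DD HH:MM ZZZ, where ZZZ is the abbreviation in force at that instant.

2023-12-22 12:14 SRT

Query: 2023-12-22 09:59 UTC
Rule 2/2 (SRT, +02:15): 2023-09-17 13:38 UTC ≤ query < +∞
9·60 + 59 + 135 = 734 min
734 = 0·1440 + 734; 734 = 12·60 + 14 → 12:14, same day
→ 2023-12-22 12:14 SRT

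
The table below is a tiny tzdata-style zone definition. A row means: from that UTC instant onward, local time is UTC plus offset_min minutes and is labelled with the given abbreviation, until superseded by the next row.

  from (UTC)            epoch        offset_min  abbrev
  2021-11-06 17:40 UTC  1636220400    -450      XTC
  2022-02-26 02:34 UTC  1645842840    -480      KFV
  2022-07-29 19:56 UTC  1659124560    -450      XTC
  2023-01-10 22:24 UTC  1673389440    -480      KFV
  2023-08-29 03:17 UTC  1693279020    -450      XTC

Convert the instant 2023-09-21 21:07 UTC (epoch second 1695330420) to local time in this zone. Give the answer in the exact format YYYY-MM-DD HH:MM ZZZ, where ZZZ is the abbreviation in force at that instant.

2023-09-21 13:37 XTC

Query: 2023-09-21 21:07 UTC
Rule 5/5 (XTC, -07:30): 2023-08-29 03:17 UTC ≤ query < +∞
21·60 + 7 - 450 = 817 min
817 = 0·1440 + 817; 817 = 13·60 + 37 → 13:37, same day
→ 2023-09-21 13:37 XTC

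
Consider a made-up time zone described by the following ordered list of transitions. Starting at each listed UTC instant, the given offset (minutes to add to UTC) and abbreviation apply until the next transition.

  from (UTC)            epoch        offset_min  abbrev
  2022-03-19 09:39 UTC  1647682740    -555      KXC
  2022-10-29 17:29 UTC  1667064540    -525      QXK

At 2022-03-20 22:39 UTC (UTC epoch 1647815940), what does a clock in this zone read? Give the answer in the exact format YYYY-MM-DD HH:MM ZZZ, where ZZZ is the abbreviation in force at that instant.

2022-03-20 13:24 KXC

Query: 2022-03-20 22:39 UTC
Rule 1/2 (KXC, -09:15): 2022-03-19 09:39 UTC ≤ query < 2022-10-29 17:29 UTC
22·60 + 39 - 555 = 804 min
804 = 0·1440 + 804; 804 = 13·60 + 24 → 13:24, same day
→ 2022-03-20 13:24 KXC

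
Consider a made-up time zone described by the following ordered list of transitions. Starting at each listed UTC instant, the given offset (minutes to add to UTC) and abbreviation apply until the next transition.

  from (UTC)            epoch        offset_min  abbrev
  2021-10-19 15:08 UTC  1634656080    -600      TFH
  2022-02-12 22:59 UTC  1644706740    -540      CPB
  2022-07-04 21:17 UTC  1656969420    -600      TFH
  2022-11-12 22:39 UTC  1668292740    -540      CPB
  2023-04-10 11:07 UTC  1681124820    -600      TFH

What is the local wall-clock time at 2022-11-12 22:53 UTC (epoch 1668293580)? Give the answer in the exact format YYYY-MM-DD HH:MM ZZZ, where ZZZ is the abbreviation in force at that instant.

2022-11-12 13:53 CPB

Query: 2022-11-12 22:53 UTC
Rule 4/5 (CPB, -09:00): 2022-11-12 22:39 UTC ≤ query < 2023-04-10 11:07 UTC
22·60 + 53 - 540 = 833 min
833 = 0·1440 + 833; 833 = 13·60 + 53 → 13:53, same day
→ 2022-11-12 13:53 CPB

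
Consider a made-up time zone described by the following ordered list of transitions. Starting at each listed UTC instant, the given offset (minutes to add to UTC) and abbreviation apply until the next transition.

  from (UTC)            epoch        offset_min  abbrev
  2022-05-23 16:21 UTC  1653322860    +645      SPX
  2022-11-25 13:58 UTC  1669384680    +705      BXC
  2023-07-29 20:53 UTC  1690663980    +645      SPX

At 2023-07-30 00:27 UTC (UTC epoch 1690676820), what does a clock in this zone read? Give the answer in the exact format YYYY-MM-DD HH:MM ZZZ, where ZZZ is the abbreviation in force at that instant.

Query: 2023-07-30 00:27 UTC
Rule 3/3 (SPX, +10:45): 2023-07-29 20:53 UTC ≤ query < +∞
0·60 + 27 + 645 = 672 min
672 = 0·1440 + 672; 672 = 11·60 + 12 → 11:12, same day
→ 2023-07-30 11:12 SPX

2023-07-30 11:12 SPX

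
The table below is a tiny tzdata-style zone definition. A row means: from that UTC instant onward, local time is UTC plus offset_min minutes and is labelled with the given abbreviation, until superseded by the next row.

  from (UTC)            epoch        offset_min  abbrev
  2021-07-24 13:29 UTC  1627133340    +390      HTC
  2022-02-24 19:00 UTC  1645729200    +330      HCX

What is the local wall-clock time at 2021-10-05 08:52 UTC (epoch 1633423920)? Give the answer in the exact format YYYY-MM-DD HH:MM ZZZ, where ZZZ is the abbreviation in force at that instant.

2021-10-05 15:22 HTC

Query: 2021-10-05 08:52 UTC
Rule 1/2 (HTC, +06:30): 2021-07-24 13:29 UTC ≤ query < 2022-02-24 19:00 UTC
8·60 + 52 + 390 = 922 min
922 = 0·1440 + 922; 922 = 15·60 + 22 → 15:22, same day
→ 2021-10-05 15:22 HTC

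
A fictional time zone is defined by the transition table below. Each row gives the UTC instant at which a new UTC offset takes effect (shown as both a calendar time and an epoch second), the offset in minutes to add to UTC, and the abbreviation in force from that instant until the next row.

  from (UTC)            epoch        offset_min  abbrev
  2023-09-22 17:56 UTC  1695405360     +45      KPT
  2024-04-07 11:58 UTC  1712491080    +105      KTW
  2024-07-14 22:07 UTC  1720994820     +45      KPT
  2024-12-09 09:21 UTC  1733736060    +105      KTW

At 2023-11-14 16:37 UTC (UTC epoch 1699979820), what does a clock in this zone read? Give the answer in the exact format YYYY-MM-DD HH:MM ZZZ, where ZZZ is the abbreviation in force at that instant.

Query: 2023-11-14 16:37 UTC
Rule 1/4 (KPT, +00:45): 2023-09-22 17:56 UTC ≤ query < 2024-04-07 11:58 UTC
16·60 + 37 + 45 = 1042 min
1042 = 0·1440 + 1042; 1042 = 17·60 + 22 → 17:22, same day
→ 2023-11-14 17:22 KPT

2023-11-14 17:22 KPT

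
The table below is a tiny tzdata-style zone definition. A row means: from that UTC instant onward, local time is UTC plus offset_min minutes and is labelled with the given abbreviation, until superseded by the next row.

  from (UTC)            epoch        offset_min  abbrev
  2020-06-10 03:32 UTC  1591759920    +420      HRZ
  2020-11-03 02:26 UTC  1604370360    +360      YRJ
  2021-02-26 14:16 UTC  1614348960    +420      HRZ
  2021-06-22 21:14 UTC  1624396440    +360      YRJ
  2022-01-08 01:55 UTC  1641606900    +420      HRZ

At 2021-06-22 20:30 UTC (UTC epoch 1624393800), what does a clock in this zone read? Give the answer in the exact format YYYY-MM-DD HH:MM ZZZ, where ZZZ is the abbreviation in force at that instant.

Query: 2021-06-22 20:30 UTC
Rule 3/5 (HRZ, +07:00): 2021-02-26 14:16 UTC ≤ query < 2021-06-22 21:14 UTC
20·60 + 30 + 420 = 1650 min
1650 = 1·1440 + 210; 210 = 3·60 + 30 → 03:30, 2021-06-22 + 1 day = 2021-06-23
→ 2021-06-23 03:30 HRZ

2021-06-23 03:30 HRZ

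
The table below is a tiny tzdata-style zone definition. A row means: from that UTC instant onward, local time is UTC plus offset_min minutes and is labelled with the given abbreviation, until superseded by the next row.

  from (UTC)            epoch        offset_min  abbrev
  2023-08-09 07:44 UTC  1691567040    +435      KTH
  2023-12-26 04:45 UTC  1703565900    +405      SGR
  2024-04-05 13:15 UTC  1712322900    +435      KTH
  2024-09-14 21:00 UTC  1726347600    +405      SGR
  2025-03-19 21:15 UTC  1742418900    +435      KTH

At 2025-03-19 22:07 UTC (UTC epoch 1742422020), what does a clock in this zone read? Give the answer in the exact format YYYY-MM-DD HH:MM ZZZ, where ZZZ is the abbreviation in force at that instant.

Query: 2025-03-19 22:07 UTC
Rule 5/5 (KTH, +07:15): 2025-03-19 21:15 UTC ≤ query < +∞
22·60 + 7 + 435 = 1762 min
1762 = 1·1440 + 322; 322 = 5·60 + 22 → 05:22, 2025-03-19 + 1 day = 2025-03-20
→ 2025-03-20 05:22 KTH

2025-03-20 05:22 KTH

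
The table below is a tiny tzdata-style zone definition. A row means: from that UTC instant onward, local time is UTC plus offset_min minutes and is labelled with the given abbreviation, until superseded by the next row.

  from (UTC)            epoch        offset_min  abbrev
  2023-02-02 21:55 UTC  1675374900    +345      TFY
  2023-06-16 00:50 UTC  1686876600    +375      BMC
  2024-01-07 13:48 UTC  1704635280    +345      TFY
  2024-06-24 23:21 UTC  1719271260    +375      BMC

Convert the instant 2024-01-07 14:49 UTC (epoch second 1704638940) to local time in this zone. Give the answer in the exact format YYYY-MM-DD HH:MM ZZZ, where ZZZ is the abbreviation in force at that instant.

2024-01-07 20:34 TFY

Query: 2024-01-07 14:49 UTC
Rule 3/4 (TFY, +05:45): 2024-01-07 13:48 UTC ≤ query < 2024-06-24 23:21 UTC
14·60 + 49 + 345 = 1234 min
1234 = 0·1440 + 1234; 1234 = 20·60 + 34 → 20:34, same day
→ 2024-01-07 20:34 TFY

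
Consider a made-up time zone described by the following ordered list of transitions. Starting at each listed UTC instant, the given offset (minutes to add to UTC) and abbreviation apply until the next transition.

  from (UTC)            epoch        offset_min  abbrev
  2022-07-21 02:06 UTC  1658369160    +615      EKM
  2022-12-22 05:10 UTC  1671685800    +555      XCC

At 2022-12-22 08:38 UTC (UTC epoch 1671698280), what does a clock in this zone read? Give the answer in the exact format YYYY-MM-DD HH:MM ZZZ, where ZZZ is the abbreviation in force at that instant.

2022-12-22 17:53 XCC

Query: 2022-12-22 08:38 UTC
Rule 2/2 (XCC, +09:15): 2022-12-22 05:10 UTC ≤ query < +∞
8·60 + 38 + 555 = 1073 min
1073 = 0·1440 + 1073; 1073 = 17·60 + 53 → 17:53, same day
→ 2022-12-22 17:53 XCC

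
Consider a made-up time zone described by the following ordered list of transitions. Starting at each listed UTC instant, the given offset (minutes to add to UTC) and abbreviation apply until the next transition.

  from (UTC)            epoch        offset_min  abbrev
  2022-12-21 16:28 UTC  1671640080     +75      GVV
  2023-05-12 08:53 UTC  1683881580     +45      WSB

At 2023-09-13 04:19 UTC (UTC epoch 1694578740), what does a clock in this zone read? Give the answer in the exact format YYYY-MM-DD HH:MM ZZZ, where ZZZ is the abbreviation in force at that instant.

2023-09-13 05:04 WSB

Query: 2023-09-13 04:19 UTC
Rule 2/2 (WSB, +00:45): 2023-05-12 08:53 UTC ≤ query < +∞
4·60 + 19 + 45 = 304 min
304 = 0·1440 + 304; 304 = 5·60 + 4 → 05:04, same day
→ 2023-09-13 05:04 WSB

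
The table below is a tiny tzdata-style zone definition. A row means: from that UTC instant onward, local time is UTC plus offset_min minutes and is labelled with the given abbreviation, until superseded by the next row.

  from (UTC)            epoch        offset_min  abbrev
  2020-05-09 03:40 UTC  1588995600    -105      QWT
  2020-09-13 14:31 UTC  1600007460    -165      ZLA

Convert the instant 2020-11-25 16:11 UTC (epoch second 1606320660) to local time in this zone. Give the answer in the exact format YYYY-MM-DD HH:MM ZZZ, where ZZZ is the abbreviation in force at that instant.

2020-11-25 13:26 ZLA

Query: 2020-11-25 16:11 UTC
Rule 2/2 (ZLA, -02:45): 2020-09-13 14:31 UTC ≤ query < +∞
16·60 + 11 - 165 = 806 min
806 = 0·1440 + 806; 806 = 13·60 + 26 → 13:26, same day
→ 2020-11-25 13:26 ZLA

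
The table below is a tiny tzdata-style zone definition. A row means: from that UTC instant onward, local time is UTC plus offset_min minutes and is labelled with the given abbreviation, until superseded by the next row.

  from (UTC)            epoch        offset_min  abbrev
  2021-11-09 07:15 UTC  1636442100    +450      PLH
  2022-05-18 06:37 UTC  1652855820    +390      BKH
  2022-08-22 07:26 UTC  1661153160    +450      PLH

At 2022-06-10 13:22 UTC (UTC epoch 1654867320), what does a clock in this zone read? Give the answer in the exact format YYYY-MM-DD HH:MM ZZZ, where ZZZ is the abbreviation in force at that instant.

2022-06-10 19:52 BKH

Query: 2022-06-10 13:22 UTC
Rule 2/3 (BKH, +06:30): 2022-05-18 06:37 UTC ≤ query < 2022-08-22 07:26 UTC
13·60 + 22 + 390 = 1192 min
1192 = 0·1440 + 1192; 1192 = 19·60 + 52 → 19:52, same day
→ 2022-06-10 19:52 BKH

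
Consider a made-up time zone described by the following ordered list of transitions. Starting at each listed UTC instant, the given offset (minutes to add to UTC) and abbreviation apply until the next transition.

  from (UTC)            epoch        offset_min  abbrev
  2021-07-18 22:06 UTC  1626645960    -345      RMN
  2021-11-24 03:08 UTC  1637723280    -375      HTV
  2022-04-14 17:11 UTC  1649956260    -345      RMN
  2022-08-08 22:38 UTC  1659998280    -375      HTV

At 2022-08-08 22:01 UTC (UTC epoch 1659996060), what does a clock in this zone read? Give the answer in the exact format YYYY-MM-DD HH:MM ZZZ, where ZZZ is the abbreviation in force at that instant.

Query: 2022-08-08 22:01 UTC
Rule 3/4 (RMN, -05:45): 2022-04-14 17:11 UTC ≤ query < 2022-08-08 22:38 UTC
22·60 + 1 - 345 = 976 min
976 = 0·1440 + 976; 976 = 16·60 + 16 → 16:16, same day
→ 2022-08-08 16:16 RMN

2022-08-08 16:16 RMN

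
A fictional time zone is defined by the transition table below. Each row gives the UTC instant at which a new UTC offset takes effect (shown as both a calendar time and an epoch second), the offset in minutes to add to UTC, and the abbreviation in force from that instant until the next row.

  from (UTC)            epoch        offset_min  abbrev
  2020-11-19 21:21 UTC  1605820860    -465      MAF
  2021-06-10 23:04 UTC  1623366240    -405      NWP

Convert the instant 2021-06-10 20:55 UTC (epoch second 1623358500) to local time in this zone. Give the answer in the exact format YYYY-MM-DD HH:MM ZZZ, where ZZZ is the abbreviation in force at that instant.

Query: 2021-06-10 20:55 UTC
Rule 1/2 (MAF, -07:45): 2020-11-19 21:21 UTC ≤ query < 2021-06-10 23:04 UTC
20·60 + 55 - 465 = 790 min
790 = 0·1440 + 790; 790 = 13·60 + 10 → 13:10, same day
→ 2021-06-10 13:10 MAF

2021-06-10 13:10 MAF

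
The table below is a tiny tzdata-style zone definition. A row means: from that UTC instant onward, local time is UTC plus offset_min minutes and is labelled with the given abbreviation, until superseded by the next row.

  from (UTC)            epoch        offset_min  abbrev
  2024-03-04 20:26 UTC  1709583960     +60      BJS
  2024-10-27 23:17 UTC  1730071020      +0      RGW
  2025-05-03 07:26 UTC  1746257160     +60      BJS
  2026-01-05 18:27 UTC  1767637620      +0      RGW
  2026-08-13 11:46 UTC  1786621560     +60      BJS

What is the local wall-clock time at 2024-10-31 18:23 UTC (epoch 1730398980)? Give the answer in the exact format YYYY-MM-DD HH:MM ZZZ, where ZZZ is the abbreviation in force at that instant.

2024-10-31 18:23 RGW

Query: 2024-10-31 18:23 UTC
Rule 2/5 (RGW, +00:00): 2024-10-27 23:17 UTC ≤ query < 2025-05-03 07:26 UTC
18·60 + 23 + 0 = 1103 min
1103 = 0·1440 + 1103; 1103 = 18·60 + 23 → 18:23, same day
→ 2024-10-31 18:23 RGW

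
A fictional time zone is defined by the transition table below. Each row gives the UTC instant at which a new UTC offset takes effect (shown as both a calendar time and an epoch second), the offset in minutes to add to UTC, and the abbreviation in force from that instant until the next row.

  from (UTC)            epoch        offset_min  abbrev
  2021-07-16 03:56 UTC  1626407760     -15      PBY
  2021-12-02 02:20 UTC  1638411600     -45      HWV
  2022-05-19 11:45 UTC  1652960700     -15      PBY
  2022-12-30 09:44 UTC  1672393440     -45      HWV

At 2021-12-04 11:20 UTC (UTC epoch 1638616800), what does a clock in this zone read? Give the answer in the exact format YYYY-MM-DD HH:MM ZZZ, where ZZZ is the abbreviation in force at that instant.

2021-12-04 10:35 HWV

Query: 2021-12-04 11:20 UTC
Rule 2/4 (HWV, -00:45): 2021-12-02 02:20 UTC ≤ query < 2022-05-19 11:45 UTC
11·60 + 20 - 45 = 635 min
635 = 0·1440 + 635; 635 = 10·60 + 35 → 10:35, same day
→ 2021-12-04 10:35 HWV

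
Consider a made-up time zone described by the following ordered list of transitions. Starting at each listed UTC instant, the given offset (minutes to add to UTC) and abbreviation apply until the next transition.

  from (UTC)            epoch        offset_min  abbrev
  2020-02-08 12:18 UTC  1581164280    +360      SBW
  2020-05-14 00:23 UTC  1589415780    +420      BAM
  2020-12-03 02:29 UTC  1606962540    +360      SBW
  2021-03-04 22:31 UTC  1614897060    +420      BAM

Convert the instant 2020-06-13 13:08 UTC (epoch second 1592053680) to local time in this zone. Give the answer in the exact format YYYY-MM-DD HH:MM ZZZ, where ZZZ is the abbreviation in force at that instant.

2020-06-13 20:08 BAM

Query: 2020-06-13 13:08 UTC
Rule 2/4 (BAM, +07:00): 2020-05-14 00:23 UTC ≤ query < 2020-12-03 02:29 UTC
13·60 + 8 + 420 = 1208 min
1208 = 0·1440 + 1208; 1208 = 20·60 + 8 → 20:08, same day
→ 2020-06-13 20:08 BAM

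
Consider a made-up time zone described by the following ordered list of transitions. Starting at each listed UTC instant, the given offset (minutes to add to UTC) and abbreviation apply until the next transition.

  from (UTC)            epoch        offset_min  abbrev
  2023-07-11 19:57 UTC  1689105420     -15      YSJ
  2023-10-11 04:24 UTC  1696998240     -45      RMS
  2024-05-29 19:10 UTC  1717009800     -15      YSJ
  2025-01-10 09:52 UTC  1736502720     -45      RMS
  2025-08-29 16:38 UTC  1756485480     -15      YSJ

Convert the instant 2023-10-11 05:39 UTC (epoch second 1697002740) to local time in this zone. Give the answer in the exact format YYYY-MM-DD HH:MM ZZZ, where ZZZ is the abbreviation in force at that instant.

2023-10-11 04:54 RMS

Query: 2023-10-11 05:39 UTC
Rule 2/5 (RMS, -00:45): 2023-10-11 04:24 UTC ≤ query < 2024-05-29 19:10 UTC
5·60 + 39 - 45 = 294 min
294 = 0·1440 + 294; 294 = 4·60 + 54 → 04:54, same day
→ 2023-10-11 04:54 RMS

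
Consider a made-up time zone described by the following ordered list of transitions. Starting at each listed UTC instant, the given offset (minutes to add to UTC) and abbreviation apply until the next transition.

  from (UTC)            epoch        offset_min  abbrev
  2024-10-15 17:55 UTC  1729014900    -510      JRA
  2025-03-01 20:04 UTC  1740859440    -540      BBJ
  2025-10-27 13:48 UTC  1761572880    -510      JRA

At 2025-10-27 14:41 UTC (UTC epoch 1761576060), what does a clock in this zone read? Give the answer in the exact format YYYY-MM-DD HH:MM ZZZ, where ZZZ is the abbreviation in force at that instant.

2025-10-27 06:11 JRA

Query: 2025-10-27 14:41 UTC
Rule 3/3 (JRA, -08:30): 2025-10-27 13:48 UTC ≤ query < +∞
14·60 + 41 - 510 = 371 min
371 = 0·1440 + 371; 371 = 6·60 + 11 → 06:11, same day
→ 2025-10-27 06:11 JRA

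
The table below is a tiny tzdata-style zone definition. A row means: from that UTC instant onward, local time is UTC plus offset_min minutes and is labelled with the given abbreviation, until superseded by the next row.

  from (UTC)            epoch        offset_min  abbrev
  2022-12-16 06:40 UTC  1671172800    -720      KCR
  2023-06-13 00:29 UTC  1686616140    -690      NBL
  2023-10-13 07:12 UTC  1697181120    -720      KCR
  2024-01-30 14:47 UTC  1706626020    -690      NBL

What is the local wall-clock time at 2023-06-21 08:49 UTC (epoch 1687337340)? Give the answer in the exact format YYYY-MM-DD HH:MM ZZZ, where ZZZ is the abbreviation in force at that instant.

2023-06-20 21:19 NBL

Query: 2023-06-21 08:49 UTC
Rule 2/4 (NBL, -11:30): 2023-06-13 00:29 UTC ≤ query < 2023-10-13 07:12 UTC
8·60 + 49 - 690 = -161 min
-161 = -1·1440 + 1279; 1279 = 21·60 + 19 → 21:19, 2023-06-21 - 1 day = 2023-06-20
→ 2023-06-20 21:19 NBL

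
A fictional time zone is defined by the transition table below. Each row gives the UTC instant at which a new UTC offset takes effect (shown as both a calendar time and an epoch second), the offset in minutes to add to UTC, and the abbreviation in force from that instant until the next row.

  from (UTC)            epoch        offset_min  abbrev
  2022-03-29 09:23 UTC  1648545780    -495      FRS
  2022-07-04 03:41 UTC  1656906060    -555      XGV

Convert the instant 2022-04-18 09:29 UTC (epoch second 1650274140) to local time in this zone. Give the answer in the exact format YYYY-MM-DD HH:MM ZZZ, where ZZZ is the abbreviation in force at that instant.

2022-04-18 01:14 FRS

Query: 2022-04-18 09:29 UTC
Rule 1/2 (FRS, -08:15): 2022-03-29 09:23 UTC ≤ query < 2022-07-04 03:41 UTC
9·60 + 29 - 495 = 74 min
74 = 0·1440 + 74; 74 = 1·60 + 14 → 01:14, same day
→ 2022-04-18 01:14 FRS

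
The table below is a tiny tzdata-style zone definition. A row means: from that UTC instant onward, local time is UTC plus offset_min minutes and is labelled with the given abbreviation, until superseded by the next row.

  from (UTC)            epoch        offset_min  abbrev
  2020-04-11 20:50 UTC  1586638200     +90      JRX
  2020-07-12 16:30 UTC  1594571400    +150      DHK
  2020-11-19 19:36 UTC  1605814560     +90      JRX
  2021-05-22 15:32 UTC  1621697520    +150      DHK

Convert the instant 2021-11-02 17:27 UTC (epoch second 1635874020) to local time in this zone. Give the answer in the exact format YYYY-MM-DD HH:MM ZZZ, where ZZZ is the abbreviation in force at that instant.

2021-11-02 19:57 DHK

Query: 2021-11-02 17:27 UTC
Rule 4/4 (DHK, +02:30): 2021-05-22 15:32 UTC ≤ query < +∞
17·60 + 27 + 150 = 1197 min
1197 = 0·1440 + 1197; 1197 = 19·60 + 57 → 19:57, same day
→ 2021-11-02 19:57 DHK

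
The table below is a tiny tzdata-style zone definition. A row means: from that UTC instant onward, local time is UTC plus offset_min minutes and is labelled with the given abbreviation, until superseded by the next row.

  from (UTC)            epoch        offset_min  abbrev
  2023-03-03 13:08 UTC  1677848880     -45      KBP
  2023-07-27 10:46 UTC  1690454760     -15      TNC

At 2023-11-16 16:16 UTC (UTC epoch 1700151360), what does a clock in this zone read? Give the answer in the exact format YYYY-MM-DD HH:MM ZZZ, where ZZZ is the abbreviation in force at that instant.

2023-11-16 16:01 TNC

Query: 2023-11-16 16:16 UTC
Rule 2/2 (TNC, -00:15): 2023-07-27 10:46 UTC ≤ query < +∞
16·60 + 16 - 15 = 961 min
961 = 0·1440 + 961; 961 = 16·60 + 1 → 16:01, same day
→ 2023-11-16 16:01 TNC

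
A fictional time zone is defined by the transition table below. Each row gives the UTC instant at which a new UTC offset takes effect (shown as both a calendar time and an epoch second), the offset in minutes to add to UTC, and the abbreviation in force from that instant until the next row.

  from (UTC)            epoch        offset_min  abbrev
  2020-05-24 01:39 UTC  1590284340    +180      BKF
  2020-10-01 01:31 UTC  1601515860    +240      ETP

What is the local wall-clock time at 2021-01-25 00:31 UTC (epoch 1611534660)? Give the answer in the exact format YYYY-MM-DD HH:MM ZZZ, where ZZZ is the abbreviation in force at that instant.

2021-01-25 04:31 ETP

Query: 2021-01-25 00:31 UTC
Rule 2/2 (ETP, +04:00): 2020-10-01 01:31 UTC ≤ query < +∞
0·60 + 31 + 240 = 271 min
271 = 0·1440 + 271; 271 = 4·60 + 31 → 04:31, same day
→ 2021-01-25 04:31 ETP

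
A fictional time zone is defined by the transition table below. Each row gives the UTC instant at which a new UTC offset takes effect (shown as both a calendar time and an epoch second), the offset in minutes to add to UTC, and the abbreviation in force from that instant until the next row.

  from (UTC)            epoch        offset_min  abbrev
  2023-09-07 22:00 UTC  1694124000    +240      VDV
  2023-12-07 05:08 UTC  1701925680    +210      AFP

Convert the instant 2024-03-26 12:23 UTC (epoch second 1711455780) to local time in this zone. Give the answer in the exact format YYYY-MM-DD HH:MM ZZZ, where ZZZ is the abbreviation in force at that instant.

Query: 2024-03-26 12:23 UTC
Rule 2/2 (AFP, +03:30): 2023-12-07 05:08 UTC ≤ query < +∞
12·60 + 23 + 210 = 953 min
953 = 0·1440 + 953; 953 = 15·60 + 53 → 15:53, same day
→ 2024-03-26 15:53 AFP

2024-03-26 15:53 AFP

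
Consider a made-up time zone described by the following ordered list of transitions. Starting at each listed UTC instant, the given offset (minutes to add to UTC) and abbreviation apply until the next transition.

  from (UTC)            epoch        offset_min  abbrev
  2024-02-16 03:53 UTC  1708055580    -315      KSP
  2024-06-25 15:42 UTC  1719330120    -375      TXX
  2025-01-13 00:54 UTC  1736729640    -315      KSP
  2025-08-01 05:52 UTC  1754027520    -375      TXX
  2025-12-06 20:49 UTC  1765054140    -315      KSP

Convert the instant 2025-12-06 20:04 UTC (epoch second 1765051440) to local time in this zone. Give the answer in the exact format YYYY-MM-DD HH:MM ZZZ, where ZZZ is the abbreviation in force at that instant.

2025-12-06 13:49 TXX

Query: 2025-12-06 20:04 UTC
Rule 4/5 (TXX, -06:15): 2025-08-01 05:52 UTC ≤ query < 2025-12-06 20:49 UTC
20·60 + 4 - 375 = 829 min
829 = 0·1440 + 829; 829 = 13·60 + 49 → 13:49, same day
→ 2025-12-06 13:49 TXX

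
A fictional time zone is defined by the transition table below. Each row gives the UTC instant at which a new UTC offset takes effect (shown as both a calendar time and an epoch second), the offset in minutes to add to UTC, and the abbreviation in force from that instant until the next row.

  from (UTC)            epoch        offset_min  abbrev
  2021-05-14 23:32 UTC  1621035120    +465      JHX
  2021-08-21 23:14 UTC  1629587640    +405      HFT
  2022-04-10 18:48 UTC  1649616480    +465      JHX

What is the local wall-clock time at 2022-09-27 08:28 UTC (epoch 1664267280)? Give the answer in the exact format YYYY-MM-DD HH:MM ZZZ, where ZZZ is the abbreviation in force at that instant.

Query: 2022-09-27 08:28 UTC
Rule 3/3 (JHX, +07:45): 2022-04-10 18:48 UTC ≤ query < +∞
8·60 + 28 + 465 = 973 min
973 = 0·1440 + 973; 973 = 16·60 + 13 → 16:13, same day
→ 2022-09-27 16:13 JHX

2022-09-27 16:13 JHX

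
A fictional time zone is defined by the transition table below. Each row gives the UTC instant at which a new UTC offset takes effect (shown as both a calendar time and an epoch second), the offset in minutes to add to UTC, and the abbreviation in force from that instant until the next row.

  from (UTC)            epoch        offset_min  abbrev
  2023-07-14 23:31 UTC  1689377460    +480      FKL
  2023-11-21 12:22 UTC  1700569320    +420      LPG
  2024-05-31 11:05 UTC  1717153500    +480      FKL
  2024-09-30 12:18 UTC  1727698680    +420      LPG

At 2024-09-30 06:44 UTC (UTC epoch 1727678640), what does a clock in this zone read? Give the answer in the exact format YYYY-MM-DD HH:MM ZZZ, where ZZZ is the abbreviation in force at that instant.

Query: 2024-09-30 06:44 UTC
Rule 3/4 (FKL, +08:00): 2024-05-31 11:05 UTC ≤ query < 2024-09-30 12:18 UTC
6·60 + 44 + 480 = 884 min
884 = 0·1440 + 884; 884 = 14·60 + 44 → 14:44, same day
→ 2024-09-30 14:44 FKL

2024-09-30 14:44 FKL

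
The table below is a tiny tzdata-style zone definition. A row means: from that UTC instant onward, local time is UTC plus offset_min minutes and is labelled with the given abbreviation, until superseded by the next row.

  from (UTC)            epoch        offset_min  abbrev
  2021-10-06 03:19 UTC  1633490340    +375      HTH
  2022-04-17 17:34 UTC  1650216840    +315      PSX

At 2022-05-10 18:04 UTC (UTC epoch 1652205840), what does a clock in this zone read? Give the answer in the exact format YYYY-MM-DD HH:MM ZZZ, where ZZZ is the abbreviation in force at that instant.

2022-05-10 23:19 PSX

Query: 2022-05-10 18:04 UTC
Rule 2/2 (PSX, +05:15): 2022-04-17 17:34 UTC ≤ query < +∞
18·60 + 4 + 315 = 1399 min
1399 = 0·1440 + 1399; 1399 = 23·60 + 19 → 23:19, same day
→ 2022-05-10 23:19 PSX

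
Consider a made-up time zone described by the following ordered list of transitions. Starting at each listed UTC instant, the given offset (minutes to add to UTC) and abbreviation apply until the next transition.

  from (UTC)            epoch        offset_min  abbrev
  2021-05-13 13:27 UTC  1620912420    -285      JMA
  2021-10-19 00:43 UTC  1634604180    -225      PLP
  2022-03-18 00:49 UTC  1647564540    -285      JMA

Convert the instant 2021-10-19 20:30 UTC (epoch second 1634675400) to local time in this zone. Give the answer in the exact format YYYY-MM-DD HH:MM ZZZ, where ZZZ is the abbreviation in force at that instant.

2021-10-19 16:45 PLP

Query: 2021-10-19 20:30 UTC
Rule 2/3 (PLP, -03:45): 2021-10-19 00:43 UTC ≤ query < 2022-03-18 00:49 UTC
20·60 + 30 - 225 = 1005 min
1005 = 0·1440 + 1005; 1005 = 16·60 + 45 → 16:45, same day
→ 2021-10-19 16:45 PLP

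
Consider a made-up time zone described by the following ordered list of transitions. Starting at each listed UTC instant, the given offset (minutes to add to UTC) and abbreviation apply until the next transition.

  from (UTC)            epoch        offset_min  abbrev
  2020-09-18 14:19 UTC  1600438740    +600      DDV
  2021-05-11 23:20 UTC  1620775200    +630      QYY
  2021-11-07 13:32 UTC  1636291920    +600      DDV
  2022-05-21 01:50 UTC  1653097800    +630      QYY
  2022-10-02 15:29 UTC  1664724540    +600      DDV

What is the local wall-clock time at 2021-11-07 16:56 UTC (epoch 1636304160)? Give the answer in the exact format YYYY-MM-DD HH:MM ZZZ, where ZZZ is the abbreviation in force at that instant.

Query: 2021-11-07 16:56 UTC
Rule 3/5 (DDV, +10:00): 2021-11-07 13:32 UTC ≤ query < 2022-05-21 01:50 UTC
16·60 + 56 + 600 = 1616 min
1616 = 1·1440 + 176; 176 = 2·60 + 56 → 02:56, 2021-11-07 + 1 day = 2021-11-08
→ 2021-11-08 02:56 DDV

2021-11-08 02:56 DDV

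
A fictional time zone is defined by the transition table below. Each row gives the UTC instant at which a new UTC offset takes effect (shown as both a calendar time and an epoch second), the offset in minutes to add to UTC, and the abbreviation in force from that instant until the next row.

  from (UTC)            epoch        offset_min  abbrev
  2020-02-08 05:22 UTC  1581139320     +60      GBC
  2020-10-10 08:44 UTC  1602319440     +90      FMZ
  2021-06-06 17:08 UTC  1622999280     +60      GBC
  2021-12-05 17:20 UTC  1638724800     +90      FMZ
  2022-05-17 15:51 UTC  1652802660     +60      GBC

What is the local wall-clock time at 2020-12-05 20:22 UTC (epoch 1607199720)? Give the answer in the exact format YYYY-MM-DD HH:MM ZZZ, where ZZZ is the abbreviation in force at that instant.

2020-12-05 21:52 FMZ

Query: 2020-12-05 20:22 UTC
Rule 2/5 (FMZ, +01:30): 2020-10-10 08:44 UTC ≤ query < 2021-06-06 17:08 UTC
20·60 + 22 + 90 = 1312 min
1312 = 0·1440 + 1312; 1312 = 21·60 + 52 → 21:52, same day
→ 2020-12-05 21:52 FMZ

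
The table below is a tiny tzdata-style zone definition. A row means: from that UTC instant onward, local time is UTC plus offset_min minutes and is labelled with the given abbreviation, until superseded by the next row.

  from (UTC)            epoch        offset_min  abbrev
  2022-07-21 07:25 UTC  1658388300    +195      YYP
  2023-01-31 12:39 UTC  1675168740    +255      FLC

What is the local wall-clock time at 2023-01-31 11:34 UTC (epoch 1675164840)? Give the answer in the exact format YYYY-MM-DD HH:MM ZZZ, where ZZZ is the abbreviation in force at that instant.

Query: 2023-01-31 11:34 UTC
Rule 1/2 (YYP, +03:15): 2022-07-21 07:25 UTC ≤ query < 2023-01-31 12:39 UTC
11·60 + 34 + 195 = 889 min
889 = 0·1440 + 889; 889 = 14·60 + 49 → 14:49, same day
→ 2023-01-31 14:49 YYP

2023-01-31 14:49 YYP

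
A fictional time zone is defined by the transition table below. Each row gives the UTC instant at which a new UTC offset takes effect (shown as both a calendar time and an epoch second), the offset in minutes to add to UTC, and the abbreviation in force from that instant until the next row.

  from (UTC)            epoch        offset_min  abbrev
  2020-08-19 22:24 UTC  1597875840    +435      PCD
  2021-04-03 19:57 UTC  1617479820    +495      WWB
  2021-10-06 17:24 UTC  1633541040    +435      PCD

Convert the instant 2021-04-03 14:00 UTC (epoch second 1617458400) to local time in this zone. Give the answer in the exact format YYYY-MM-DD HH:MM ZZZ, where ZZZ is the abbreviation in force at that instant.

Query: 2021-04-03 14:00 UTC
Rule 1/3 (PCD, +07:15): 2020-08-19 22:24 UTC ≤ query < 2021-04-03 19:57 UTC
14·60 + 0 + 435 = 1275 min
1275 = 0·1440 + 1275; 1275 = 21·60 + 15 → 21:15, same day
→ 2021-04-03 21:15 PCD

2021-04-03 21:15 PCD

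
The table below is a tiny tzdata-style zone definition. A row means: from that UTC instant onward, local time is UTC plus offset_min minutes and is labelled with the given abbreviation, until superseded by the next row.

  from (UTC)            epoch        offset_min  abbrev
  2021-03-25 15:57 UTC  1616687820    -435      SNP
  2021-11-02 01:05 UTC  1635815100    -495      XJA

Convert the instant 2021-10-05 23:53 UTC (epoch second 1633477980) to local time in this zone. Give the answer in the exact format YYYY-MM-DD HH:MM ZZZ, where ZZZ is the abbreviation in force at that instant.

Query: 2021-10-05 23:53 UTC
Rule 1/2 (SNP, -07:15): 2021-03-25 15:57 UTC ≤ query < 2021-11-02 01:05 UTC
23·60 + 53 - 435 = 998 min
998 = 0·1440 + 998; 998 = 16·60 + 38 → 16:38, same day
→ 2021-10-05 16:38 SNP

2021-10-05 16:38 SNP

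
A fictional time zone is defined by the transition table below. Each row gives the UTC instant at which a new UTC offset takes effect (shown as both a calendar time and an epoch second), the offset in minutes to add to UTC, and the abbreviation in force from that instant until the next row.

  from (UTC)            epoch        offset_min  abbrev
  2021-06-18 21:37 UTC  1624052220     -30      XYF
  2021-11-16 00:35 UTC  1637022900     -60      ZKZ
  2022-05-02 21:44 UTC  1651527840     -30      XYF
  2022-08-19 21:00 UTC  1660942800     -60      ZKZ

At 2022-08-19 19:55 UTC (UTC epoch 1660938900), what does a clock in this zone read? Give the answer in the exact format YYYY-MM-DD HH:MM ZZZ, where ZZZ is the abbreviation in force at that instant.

Query: 2022-08-19 19:55 UTC
Rule 3/4 (XYF, -00:30): 2022-05-02 21:44 UTC ≤ query < 2022-08-19 21:00 UTC
19·60 + 55 - 30 = 1165 min
1165 = 0·1440 + 1165; 1165 = 19·60 + 25 → 19:25, same day
→ 2022-08-19 19:25 XYF

2022-08-19 19:25 XYF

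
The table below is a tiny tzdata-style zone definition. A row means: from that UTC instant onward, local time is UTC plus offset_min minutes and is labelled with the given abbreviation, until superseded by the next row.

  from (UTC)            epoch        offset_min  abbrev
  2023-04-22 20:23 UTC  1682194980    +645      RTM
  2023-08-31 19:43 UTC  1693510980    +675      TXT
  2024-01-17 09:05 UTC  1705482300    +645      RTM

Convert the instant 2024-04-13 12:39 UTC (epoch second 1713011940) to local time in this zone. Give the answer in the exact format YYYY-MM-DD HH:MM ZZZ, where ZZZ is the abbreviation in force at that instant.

2024-04-13 23:24 RTM

Query: 2024-04-13 12:39 UTC
Rule 3/3 (RTM, +10:45): 2024-01-17 09:05 UTC ≤ query < +∞
12·60 + 39 + 645 = 1404 min
1404 = 0·1440 + 1404; 1404 = 23·60 + 24 → 23:24, same day
→ 2024-04-13 23:24 RTM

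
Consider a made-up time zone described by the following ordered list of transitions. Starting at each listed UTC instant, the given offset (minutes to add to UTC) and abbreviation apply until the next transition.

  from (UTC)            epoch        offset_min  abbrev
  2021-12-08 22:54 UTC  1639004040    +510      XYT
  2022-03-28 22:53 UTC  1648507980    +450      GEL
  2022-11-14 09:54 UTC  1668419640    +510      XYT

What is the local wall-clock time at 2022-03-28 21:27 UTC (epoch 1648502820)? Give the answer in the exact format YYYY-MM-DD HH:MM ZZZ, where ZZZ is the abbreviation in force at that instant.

2022-03-29 05:57 XYT

Query: 2022-03-28 21:27 UTC
Rule 1/3 (XYT, +08:30): 2021-12-08 22:54 UTC ≤ query < 2022-03-28 22:53 UTC
21·60 + 27 + 510 = 1797 min
1797 = 1·1440 + 357; 357 = 5·60 + 57 → 05:57, 2022-03-28 + 1 day = 2022-03-29
→ 2022-03-29 05:57 XYT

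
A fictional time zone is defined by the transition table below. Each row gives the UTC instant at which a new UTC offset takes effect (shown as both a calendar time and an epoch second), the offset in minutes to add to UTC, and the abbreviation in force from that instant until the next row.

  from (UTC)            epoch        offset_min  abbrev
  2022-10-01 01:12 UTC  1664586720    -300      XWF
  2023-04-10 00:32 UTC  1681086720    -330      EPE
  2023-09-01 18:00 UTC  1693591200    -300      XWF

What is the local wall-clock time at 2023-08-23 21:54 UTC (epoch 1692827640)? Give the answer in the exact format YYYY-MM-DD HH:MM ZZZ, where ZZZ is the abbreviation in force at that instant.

Query: 2023-08-23 21:54 UTC
Rule 2/3 (EPE, -05:30): 2023-04-10 00:32 UTC ≤ query < 2023-09-01 18:00 UTC
21·60 + 54 - 330 = 984 min
984 = 0·1440 + 984; 984 = 16·60 + 24 → 16:24, same day
→ 2023-08-23 16:24 EPE

2023-08-23 16:24 EPE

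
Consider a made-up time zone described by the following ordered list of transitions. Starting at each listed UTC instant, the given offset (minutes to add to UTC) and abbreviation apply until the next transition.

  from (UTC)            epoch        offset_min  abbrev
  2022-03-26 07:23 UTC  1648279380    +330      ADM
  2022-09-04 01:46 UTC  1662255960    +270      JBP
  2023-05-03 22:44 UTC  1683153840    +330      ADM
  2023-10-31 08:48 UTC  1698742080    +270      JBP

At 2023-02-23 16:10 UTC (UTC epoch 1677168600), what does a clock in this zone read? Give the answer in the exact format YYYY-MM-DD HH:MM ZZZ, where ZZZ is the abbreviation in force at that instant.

2023-02-23 20:40 JBP

Query: 2023-02-23 16:10 UTC
Rule 2/4 (JBP, +04:30): 2022-09-04 01:46 UTC ≤ query < 2023-05-03 22:44 UTC
16·60 + 10 + 270 = 1240 min
1240 = 0·1440 + 1240; 1240 = 20·60 + 40 → 20:40, same day
→ 2023-02-23 20:40 JBP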